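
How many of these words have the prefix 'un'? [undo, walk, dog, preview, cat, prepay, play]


Checking each word for prefix 'un':
  'undo' -> YES, starts with 'un' (count: 1)
  'walk' -> no (count: 1)
  'dog' -> no (count: 1)
  'preview' -> no (count: 1)
  'cat' -> no (count: 1)
  'prepay' -> no (count: 1)
  'play' -> no (count: 1)
Total with prefix 'un': 1

1


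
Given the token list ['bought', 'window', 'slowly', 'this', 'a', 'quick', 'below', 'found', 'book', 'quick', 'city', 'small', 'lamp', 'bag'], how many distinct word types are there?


Listing all tokens and tracking unique types:
  Token 1: 'bought' -> NEW (unique so far: 1)
  Token 2: 'window' -> NEW (unique so far: 2)
  Token 3: 'slowly' -> NEW (unique so far: 3)
  Token 4: 'this' -> NEW (unique so far: 4)
  Token 5: 'a' -> NEW (unique so far: 5)
  Token 6: 'quick' -> NEW (unique so far: 6)
  Token 7: 'below' -> NEW (unique so far: 7)
  Token 8: 'found' -> NEW (unique so far: 8)
  Token 9: 'book' -> NEW (unique so far: 9)
  Token 10: 'quick' -> duplicate (unique so far: 9)
  Token 11: 'city' -> NEW (unique so far: 10)
  Token 12: 'small' -> NEW (unique so far: 11)
  Token 13: 'lamp' -> NEW (unique so far: 12)
  Token 14: 'bag' -> NEW (unique so far: 13)
Unique types: ('a', 'bag', 'below', 'book', 'bought', 'city', 'found', 'lamp', 'quick', 'slowly', 'small', 'this', 'window')
Vocabulary size: 13

13


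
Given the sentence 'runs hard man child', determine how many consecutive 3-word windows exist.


Word trigrams from [4] words:
  Trigram 1: (runs hard man)
  Trigram 2: (hard man child)
Total word trigrams: 4 - 2 = 2

2


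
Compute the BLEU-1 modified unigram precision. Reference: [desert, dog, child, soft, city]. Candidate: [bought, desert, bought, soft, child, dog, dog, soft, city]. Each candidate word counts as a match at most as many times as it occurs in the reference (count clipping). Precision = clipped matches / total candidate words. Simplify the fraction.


Reference word counts: {'child': 1, 'city': 1, 'desert': 1, 'dog': 1, 'soft': 1}
Checking each candidate word (with clipping):
  'bought' -> not in reference -> no match (matches: 0)
  'desert' -> in reference (ref count 1, used 1/1) -> match (matches: 1)
  'bought' -> not in reference -> no match (matches: 1)
  'soft' -> in reference (ref count 1, used 1/1) -> match (matches: 2)
  'child' -> in reference (ref count 1, used 1/1) -> match (matches: 3)
  'dog' -> in reference (ref count 1, used 1/1) -> match (matches: 4)
  'dog' -> ref count 1 already used up (1/1) -> clipped, no match (matches: 4)
  'soft' -> ref count 1 already used up (1/1) -> clipped, no match (matches: 4)
  'city' -> in reference (ref count 1, used 1/1) -> match (matches: 5)
Clipped matches: 5, Candidate length: 9
Precision = 5/9

5/9


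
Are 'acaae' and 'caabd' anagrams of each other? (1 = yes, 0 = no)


Sort characters of 'acaae': 'aaace'
Sort characters of 'caabd': 'aabcd'
Sorted forms differ -> they are NOT anagrams
Result: 0

0


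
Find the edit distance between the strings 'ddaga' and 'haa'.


Building DP table for s1='ddaga' (len 5) and s2='haa' (len 3):
       h  a  a
    0  1  2  3
  d 1  1  2  3
  d 2  2  2  3
  a 3  3  2  2
  g 4  4  3  3
  a 5  5  4  3
Edit distance = dp[5][3] = 3

3


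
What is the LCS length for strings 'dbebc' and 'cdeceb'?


DP table for LCS of 'dbebc' and 'cdeceb':
       c  d  e  c  e  b
    0  0  0  0  0  0  0
  d 0  0  1  1  1  1  1
  b 0  0  1  1  1  1  2
  e 0  0  1  2  2  2  2
  b 0  0  1  2  2  2  3
  c 0  1  1  2  3  3  3
LCS: 'deb'
LCS length = 3

3


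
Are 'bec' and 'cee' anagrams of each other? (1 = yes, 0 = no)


Sort characters of 'bec': 'bce'
Sort characters of 'cee': 'cee'
Sorted forms differ -> they are NOT anagrams
Result: 0

0


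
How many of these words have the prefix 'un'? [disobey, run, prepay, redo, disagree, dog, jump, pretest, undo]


Checking each word for prefix 'un':
  'disobey' -> no (count: 0)
  'run' -> no (count: 0)
  'prepay' -> no (count: 0)
  'redo' -> no (count: 0)
  'disagree' -> no (count: 0)
  'dog' -> no (count: 0)
  'jump' -> no (count: 0)
  'pretest' -> no (count: 0)
  'undo' -> YES, starts with 'un' (count: 1)
Total with prefix 'un': 1

1


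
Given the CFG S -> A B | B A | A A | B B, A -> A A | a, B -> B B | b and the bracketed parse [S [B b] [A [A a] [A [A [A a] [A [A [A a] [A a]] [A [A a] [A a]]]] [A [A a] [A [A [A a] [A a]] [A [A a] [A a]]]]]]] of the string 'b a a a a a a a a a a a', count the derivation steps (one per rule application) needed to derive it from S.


Every bracketed nonterminal node [X ...] in the tree is produced by exactly one rule application.
Reading the tree off as a leftmost derivation:
  Step 1: S  =>  B A   (applied S -> B A)
  Step 2: B A  =>  b A   (applied B -> b)
  Step 3: b A  =>  b A A   (applied A -> A A)
  Step 4: b A A  =>  b a A   (applied A -> a)
  Step 5: b a A  =>  b a A A   (applied A -> A A)
  Step 6: b a A A  =>  b a A A A   (applied A -> A A)
  Step 7: b a A A A  =>  b a a A A   (applied A -> a)
  Step 8: b a a A A  =>  b a a A A A   (applied A -> A A)
  Step 9: b a a A A A  =>  b a a A A A A   (applied A -> A A)
  Step 10: b a a A A A A  =>  b a a a A A A   (applied A -> a)
  Step 11: b a a a A A A  =>  b a a a a A A   (applied A -> a)
  Step 12: b a a a a A A  =>  b a a a a A A A   (applied A -> A A)
  Step 13: b a a a a A A A  =>  b a a a a a A A   (applied A -> a)
  Step 14: b a a a a a A A  =>  b a a a a a a A   (applied A -> a)
  Step 15: b a a a a a a A  =>  b a a a a a a A A   (applied A -> A A)
  Step 16: b a a a a a a A A  =>  b a a a a a a a A   (applied A -> a)
  Step 17: b a a a a a a a A  =>  b a a a a a a a A A   (applied A -> A A)
  Step 18: b a a a a a a a A A  =>  b a a a a a a a A A A   (applied A -> A A)
  Step 19: b a a a a a a a A A A  =>  b a a a a a a a a A A   (applied A -> a)
  Step 20: b a a a a a a a a A A  =>  b a a a a a a a a a A   (applied A -> a)
  Step 21: b a a a a a a a a a A  =>  b a a a a a a a a a A A   (applied A -> A A)
  Step 22: b a a a a a a a a a A A  =>  b a a a a a a a a a a A   (applied A -> a)
  Step 23: b a a a a a a a a a a A  =>  b a a a a a a a a a a a   (applied A -> a)
Final yield: b a a a a a a a a a a a
Total rewrite steps: 23

23


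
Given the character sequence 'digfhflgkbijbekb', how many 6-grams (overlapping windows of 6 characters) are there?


String 'digfhflgkbijbekb' has length L = 16.
Number of overlapping n-grams = L - n + 1
Substituting: 16 - 6 + 1 = 11

11


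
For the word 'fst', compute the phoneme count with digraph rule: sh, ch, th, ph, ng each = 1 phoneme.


Parsing 'fst' greedily, digraphs first:
  'f' -> consonant phoneme (phonemes so far: 1)
  's' -> consonant phoneme (phonemes so far: 2)
  't' -> consonant phoneme (phonemes so far: 3)
Total phonemes: 3

3


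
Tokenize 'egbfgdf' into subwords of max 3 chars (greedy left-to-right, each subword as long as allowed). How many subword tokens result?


'egbfgdf' has 7 characters.
Chunking with max size 3:
  Chunk 1: 'egb' (positions 0-2)
  Chunk 2: 'fgd' (positions 3-5)
  Chunk 3: 'f' (positions 6-6)
Total chunks: ceil(7 / 3) = 3

3


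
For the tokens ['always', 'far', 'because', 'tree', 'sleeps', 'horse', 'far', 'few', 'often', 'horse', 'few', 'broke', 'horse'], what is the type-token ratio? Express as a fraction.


Tokens: 13
Unique types: ('always', 'because', 'broke', 'far', 'few', 'horse', 'often', 'sleeps', 'tree') = 9
TTR = 9/13
Already in lowest terms.

9/13


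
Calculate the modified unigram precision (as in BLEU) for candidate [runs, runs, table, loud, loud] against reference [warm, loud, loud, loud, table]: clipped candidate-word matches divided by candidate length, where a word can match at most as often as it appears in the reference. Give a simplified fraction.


Reference word counts: {'loud': 3, 'table': 1, 'warm': 1}
Checking each candidate word (with clipping):
  'runs' -> not in reference -> no match (matches: 0)
  'runs' -> not in reference -> no match (matches: 0)
  'table' -> in reference (ref count 1, used 1/1) -> match (matches: 1)
  'loud' -> in reference (ref count 3, used 1/3) -> match (matches: 2)
  'loud' -> in reference (ref count 3, used 2/3) -> match (matches: 3)
Clipped matches: 3, Candidate length: 5
Precision = 3/5

3/5


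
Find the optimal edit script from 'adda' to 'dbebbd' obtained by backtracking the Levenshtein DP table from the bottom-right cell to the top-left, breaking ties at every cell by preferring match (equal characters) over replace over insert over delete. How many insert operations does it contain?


Edit distance = 6. Backtracking from cell (4, 6) with preference match > replace > insert > delete,
then listing the resulting alignment 'adda' -> 'dbebbd' left to right:
  Step 1: insert 'd' [insertion #1]
  Step 2: insert 'b' [insertion #2]
  Step 3: replace a->e
  Step 4: replace d->b
  Step 5: replace d->b
  Step 6: replace a->d
Total insertions: 2

2


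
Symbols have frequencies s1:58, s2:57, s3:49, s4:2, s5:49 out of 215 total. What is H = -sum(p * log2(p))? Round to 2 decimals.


Computing entropy H = -sum(p_i * log2(p_i)):
  s1: p = 58/215 = 0.2698, -p*log2(p) = 0.5099
  s2: p = 57/215 = 0.2651, -p*log2(p) = 0.5078
  s3: p = 49/215 = 0.2279, -p*log2(p) = 0.4862
  s4: p = 2/215 = 0.0093, -p*log2(p) = 0.0628
  s5: p = 49/215 = 0.2279, -p*log2(p) = 0.4862
H = sum of terms = 2.0529
Rounded to 2 decimals: 2.05

2.05


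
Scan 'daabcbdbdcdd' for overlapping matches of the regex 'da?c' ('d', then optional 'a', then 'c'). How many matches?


Pattern: da?c means 'd', then optional 'a', then 'c'.
Scanning 'daabcbdbdcdd' position-by-position:
  Pos 0: window 'daa' -> no
  Pos 1: window 'aab' -> no
  Pos 2: window 'abc' -> no
  Pos 3: window 'bcb' -> no
  Pos 4: window 'cbd' -> no
  Pos 5: window 'bdb' -> no
  Pos 6: window 'dbd' -> no
  Pos 7: window 'bdc' -> no
  Pos 8: window 'dcd' -> MATCH
  Pos 9: window 'cdd' -> no
  Pos 10: window 'dd' -> no
  Pos 11: window 'd' -> no
Total matches: 1

1


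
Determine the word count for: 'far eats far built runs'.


Counting words by splitting on spaces:
  Word 1: 'far'
  Word 2: 'eats'
  Word 3: 'far'
  Word 4: 'built'
  Word 5: 'runs'
Total words: 5

5


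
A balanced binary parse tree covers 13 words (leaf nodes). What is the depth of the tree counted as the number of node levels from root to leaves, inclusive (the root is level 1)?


In a balanced binary tree with n leaves the deepest leaf is ceil(log2(n)) edges below the root,
so counting node levels inclusive of root and leaves gives ceil(log2(n)) + 1 levels.
log2(13) = 3.7004
ceil(3.7004) = 4
levels = 4 + 1 = 5

5


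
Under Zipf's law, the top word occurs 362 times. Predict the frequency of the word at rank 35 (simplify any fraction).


Zipf's law: freq(rank) = f1 / rank
f1 = 362, rank = 35
freq = 362 / 35
GCD(362, 35) = 1
Simplified: 362/35

362/35


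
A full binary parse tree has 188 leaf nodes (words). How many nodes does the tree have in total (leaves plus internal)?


Leaf nodes (terminals): 188
Internal nodes = n - 1 = 188 - 1 = 187
Total = leaves + internal = 188 + 187 = 375

375


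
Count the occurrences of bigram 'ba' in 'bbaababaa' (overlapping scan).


Scanning 'bbaababaa' for bigram 'ba':
  Position 0: 'bb' -> no
  Position 1: 'ba' -> MATCH
  Position 2: 'aa' -> no
  Position 3: 'ab' -> no
  Position 4: 'ba' -> MATCH
  Position 5: 'ab' -> no
  Position 6: 'ba' -> MATCH
  Position 7: 'aa' -> no
Total matches: 3

3


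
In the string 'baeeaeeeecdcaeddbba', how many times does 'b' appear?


Scanning 'baeeaeeeecdcaeddbba' for 'b':
  Position 0: 'b' -> MATCH (count: 1)
  Position 16: 'b' -> MATCH (count: 2)
  Position 17: 'b' -> MATCH (count: 3)
Total occurrences of 'b': 3

3


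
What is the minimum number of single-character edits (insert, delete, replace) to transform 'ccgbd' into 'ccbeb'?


Building DP table for s1='ccgbd' (len 5) and s2='ccbeb' (len 5):
       c  c  b  e  b
    0  1  2  3  4  5
  c 1  0  1  2  3  4
  c 2  1  0  1  2  3
  g 3  2  1  1  2  3
  b 4  3  2  1  2  2
  d 5  4  3  2  2  3
Edit distance = dp[5][5] = 3

3


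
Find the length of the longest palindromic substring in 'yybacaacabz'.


Scanning 'yybacaacabz' for palindromic substrings.
Substring at positions 2-9: 'bacaacab'.
Check: reverse('bacaacab') = 'bacaacab' -> palindrome confirmed.
Neighbouring characters ('y' / 'z') break symmetry, so it cannot extend further.
No longer palindromic substring exists; longest length = 8

8


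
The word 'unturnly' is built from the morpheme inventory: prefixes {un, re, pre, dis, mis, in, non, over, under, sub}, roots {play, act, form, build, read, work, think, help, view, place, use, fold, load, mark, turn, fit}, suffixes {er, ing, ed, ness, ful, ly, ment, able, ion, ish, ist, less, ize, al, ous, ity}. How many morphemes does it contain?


Segmenting 'unturnly' against the inventory:
  'un' -> prefix (morpheme 1)
  'turn' -> root (morpheme 2)
  'ly' -> suffix (morpheme 3)
Total morphemes: 3

3


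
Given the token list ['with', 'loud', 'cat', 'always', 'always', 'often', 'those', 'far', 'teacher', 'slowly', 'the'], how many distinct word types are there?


Listing all tokens and tracking unique types:
  Token 1: 'with' -> NEW (unique so far: 1)
  Token 2: 'loud' -> NEW (unique so far: 2)
  Token 3: 'cat' -> NEW (unique so far: 3)
  Token 4: 'always' -> NEW (unique so far: 4)
  Token 5: 'always' -> duplicate (unique so far: 4)
  Token 6: 'often' -> NEW (unique so far: 5)
  Token 7: 'those' -> NEW (unique so far: 6)
  Token 8: 'far' -> NEW (unique so far: 7)
  Token 9: 'teacher' -> NEW (unique so far: 8)
  Token 10: 'slowly' -> NEW (unique so far: 9)
  Token 11: 'the' -> NEW (unique so far: 10)
Unique types: ('always', 'cat', 'far', 'loud', 'often', 'slowly', 'teacher', 'the', 'those', 'with')
Vocabulary size: 10

10


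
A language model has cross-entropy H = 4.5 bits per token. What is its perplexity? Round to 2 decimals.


Perplexity formula: PP = 2^H
H = 4.5
PP = 2^4.5
Decompose: 2^4.5 = 2^4 * 2^0.5 = 2^4 * sqrt(2)
2^4 = 16, sqrt(2) ~ 1.4142136
PP ~ 16 * 1.4142136 = 22.6274176
Rounded to 2 decimals: 22.63

22.63


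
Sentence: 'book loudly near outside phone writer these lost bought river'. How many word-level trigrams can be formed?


Word trigrams from [10] words:
  Trigram 1: (book loudly near)
  Trigram 2: (loudly near outside)
  Trigram 3: (near outside phone)
  Trigram 4: (outside phone writer)
  Trigram 5: (phone writer these)
  Trigram 6: (writer these lost)
  Trigram 7: (these lost bought)
  Trigram 8: (lost bought river)
Total word trigrams: 10 - 2 = 8

8


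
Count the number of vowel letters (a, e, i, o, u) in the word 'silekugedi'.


Scanning each character of 'silekugedi':
  Position 1: 's' -> consonant (running count: 0)
  Position 2: 'i' -> vowel (running count: 1)
  Position 3: 'l' -> consonant (running count: 1)
  Position 4: 'e' -> vowel (running count: 2)
  Position 5: 'k' -> consonant (running count: 2)
  Position 6: 'u' -> vowel (running count: 3)
  Position 7: 'g' -> consonant (running count: 3)
  Position 8: 'e' -> vowel (running count: 4)
  Position 9: 'd' -> consonant (running count: 4)
  Position 10: 'i' -> vowel (running count: 5)
Total vowels: 5

5


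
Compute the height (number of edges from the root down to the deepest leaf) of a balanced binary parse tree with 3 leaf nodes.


In a balanced binary tree with n leaves the deepest leaf is ceil(log2(n)) edges below the root.
log2(3) = 1.5850
ceil(1.5850) = 2
height (edges) = 2

2


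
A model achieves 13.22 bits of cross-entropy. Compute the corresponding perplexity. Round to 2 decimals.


Perplexity formula: PP = 2^H
H = 13.22
PP = 2^13.22
Decompose: 2^13.22 = 2^13 * 2^0.22
2^13 = 8192, 2^0.22 ~ 1.1647336
PP ~ 8192 * 1.1647336 = 9541.4976512
Rounded to 2 decimals: 9541.50

9541.50


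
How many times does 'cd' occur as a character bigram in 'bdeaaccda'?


Scanning 'bdeaaccda' for bigram 'cd':
  Position 0: 'bd' -> no
  Position 1: 'de' -> no
  Position 2: 'ea' -> no
  Position 3: 'aa' -> no
  Position 4: 'ac' -> no
  Position 5: 'cc' -> no
  Position 6: 'cd' -> MATCH
  Position 7: 'da' -> no
Total matches: 1

1


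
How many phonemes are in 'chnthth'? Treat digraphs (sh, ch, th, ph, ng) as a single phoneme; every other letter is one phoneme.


Parsing 'chnthth' greedily, digraphs first:
  'ch' -> digraph (1 consonant phoneme) (phonemes so far: 1)
  'n' -> consonant phoneme (phonemes so far: 2)
  'th' -> digraph (1 consonant phoneme) (phonemes so far: 3)
  'th' -> digraph (1 consonant phoneme) (phonemes so far: 4)
Total phonemes: 4

4


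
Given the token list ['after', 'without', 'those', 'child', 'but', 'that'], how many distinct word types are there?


Listing all tokens and tracking unique types:
  Token 1: 'after' -> NEW (unique so far: 1)
  Token 2: 'without' -> NEW (unique so far: 2)
  Token 3: 'those' -> NEW (unique so far: 3)
  Token 4: 'child' -> NEW (unique so far: 4)
  Token 5: 'but' -> NEW (unique so far: 5)
  Token 6: 'that' -> NEW (unique so far: 6)
Unique types: ('after', 'but', 'child', 'that', 'those', 'without')
Vocabulary size: 6

6


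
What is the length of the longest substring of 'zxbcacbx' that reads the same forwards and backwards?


Scanning 'zxbcacbx' for palindromic substrings.
Substring at positions 1-7: 'xbcacbx'.
Check: reverse('xbcacbx') = 'xbcacbx' -> palindrome confirmed.
Neighbouring characters ('z' / '-') break symmetry, so it cannot extend further.
No longer palindromic substring exists; longest length = 7

7


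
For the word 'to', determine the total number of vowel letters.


Scanning each character of 'to':
  Position 1: 't' -> consonant (running count: 0)
  Position 2: 'o' -> vowel (running count: 1)
Total vowels: 1

1


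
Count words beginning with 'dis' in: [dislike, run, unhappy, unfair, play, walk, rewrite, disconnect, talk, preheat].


Checking each word for prefix 'dis':
  'dislike' -> YES, starts with 'dis' (count: 1)
  'run' -> no (count: 1)
  'unhappy' -> no (count: 1)
  'unfair' -> no (count: 1)
  'play' -> no (count: 1)
  'walk' -> no (count: 1)
  'rewrite' -> no (count: 1)
  'disconnect' -> YES, starts with 'dis' (count: 2)
  'talk' -> no (count: 2)
  'preheat' -> no (count: 2)
Total with prefix 'dis': 2

2


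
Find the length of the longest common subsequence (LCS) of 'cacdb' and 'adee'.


DP table for LCS of 'cacdb' and 'adee':
       a  d  e  e
    0  0  0  0  0
  c 0  0  0  0  0
  a 0  1  1  1  1
  c 0  1  1  1  1
  d 0  1  2  2  2
  b 0  1  2  2  2
LCS: 'ad'
LCS length = 2

2


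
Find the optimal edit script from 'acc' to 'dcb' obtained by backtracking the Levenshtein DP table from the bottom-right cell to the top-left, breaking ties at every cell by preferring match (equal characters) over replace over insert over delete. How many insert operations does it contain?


Edit distance = 2. Backtracking from cell (3, 3) with preference match > replace > insert > delete,
then listing the resulting alignment 'acc' -> 'dcb' left to right:
  Step 1: replace a->d
  Step 2: keep 'c'
  Step 3: replace c->b
Total insertions: 0

0


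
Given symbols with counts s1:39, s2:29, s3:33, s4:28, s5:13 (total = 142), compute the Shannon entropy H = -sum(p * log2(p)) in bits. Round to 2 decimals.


Computing entropy H = -sum(p_i * log2(p_i)):
  s1: p = 39/142 = 0.2746, -p*log2(p) = 0.5120
  s2: p = 29/142 = 0.2042, -p*log2(p) = 0.4680
  s3: p = 33/142 = 0.2324, -p*log2(p) = 0.4893
  s4: p = 28/142 = 0.1972, -p*log2(p) = 0.4619
  s5: p = 13/142 = 0.0915, -p*log2(p) = 0.3158
H = sum of terms = 2.2470
Rounded to 2 decimals: 2.25

2.25


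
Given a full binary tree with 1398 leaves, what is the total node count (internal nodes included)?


Leaf nodes (terminals): 1398
Internal nodes = n - 1 = 1398 - 1 = 1397
Total = leaves + internal = 1398 + 1397 = 2795

2795


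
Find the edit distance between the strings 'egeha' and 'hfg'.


Building DP table for s1='egeha' (len 5) and s2='hfg' (len 3):
       h  f  g
    0  1  2  3
  e 1  1  2  3
  g 2  2  2  2
  e 3  3  3  3
  h 4  3  4  4
  a 5  4  4  5
Edit distance = dp[5][3] = 5

5


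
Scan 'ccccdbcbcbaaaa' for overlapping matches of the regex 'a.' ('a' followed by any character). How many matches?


Pattern: a. means 'a' followed by any character.
Scanning 'ccccdbcbcbaaaa' position-by-position:
  Pos 0: window 'cc' -> no
  Pos 1: window 'cc' -> no
  Pos 2: window 'cc' -> no
  Pos 3: window 'cd' -> no
  Pos 4: window 'db' -> no
  Pos 5: window 'bc' -> no
  Pos 6: window 'cb' -> no
  Pos 7: window 'bc' -> no
  Pos 8: window 'cb' -> no
  Pos 9: window 'ba' -> no
  Pos 10: window 'aa' -> MATCH
  Pos 11: window 'aa' -> MATCH
  Pos 12: window 'aa' -> MATCH
  Pos 13: window 'a' -> no
Total matches: 3

3


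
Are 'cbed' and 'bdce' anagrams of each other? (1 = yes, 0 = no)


Sort characters of 'cbed': 'bcde'
Sort characters of 'bdce': 'bcde'
Sorted forms match -> they ARE anagrams
Result: 1

1


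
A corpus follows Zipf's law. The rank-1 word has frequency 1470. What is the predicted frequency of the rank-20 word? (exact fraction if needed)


Zipf's law: freq(rank) = f1 / rank
f1 = 1470, rank = 20
freq = 1470 / 20
GCD(1470, 20) = 10
Simplified: 147/2

147/2


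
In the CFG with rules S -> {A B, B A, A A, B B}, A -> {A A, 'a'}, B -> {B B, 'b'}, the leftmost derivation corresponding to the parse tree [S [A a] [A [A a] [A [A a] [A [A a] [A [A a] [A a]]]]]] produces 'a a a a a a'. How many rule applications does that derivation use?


Every bracketed nonterminal node [X ...] in the tree is produced by exactly one rule application.
Reading the tree off as a leftmost derivation:
  Step 1: S  =>  A A   (applied S -> A A)
  Step 2: A A  =>  a A   (applied A -> a)
  Step 3: a A  =>  a A A   (applied A -> A A)
  Step 4: a A A  =>  a a A   (applied A -> a)
  Step 5: a a A  =>  a a A A   (applied A -> A A)
  Step 6: a a A A  =>  a a a A   (applied A -> a)
  Step 7: a a a A  =>  a a a A A   (applied A -> A A)
  Step 8: a a a A A  =>  a a a a A   (applied A -> a)
  Step 9: a a a a A  =>  a a a a A A   (applied A -> A A)
  Step 10: a a a a A A  =>  a a a a a A   (applied A -> a)
  Step 11: a a a a a A  =>  a a a a a a   (applied A -> a)
Final yield: a a a a a a
Total rewrite steps: 11

11


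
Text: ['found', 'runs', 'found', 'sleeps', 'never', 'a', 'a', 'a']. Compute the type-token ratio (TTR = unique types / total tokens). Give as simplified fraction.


Tokens: 8
Unique types: ('a', 'found', 'never', 'runs', 'sleeps') = 5
TTR = 5/8
Already in lowest terms.

5/8


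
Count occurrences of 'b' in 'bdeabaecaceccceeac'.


Scanning 'bdeabaecaceccceeac' for 'b':
  Position 0: 'b' -> MATCH (count: 1)
  Position 4: 'b' -> MATCH (count: 2)
Total occurrences of 'b': 2

2


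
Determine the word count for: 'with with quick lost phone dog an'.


Counting words by splitting on spaces:
  Word 1: 'with'
  Word 2: 'with'
  Word 3: 'quick'
  Word 4: 'lost'
  Word 5: 'phone'
  Word 6: 'dog'
  Word 7: 'an'
Total words: 7

7


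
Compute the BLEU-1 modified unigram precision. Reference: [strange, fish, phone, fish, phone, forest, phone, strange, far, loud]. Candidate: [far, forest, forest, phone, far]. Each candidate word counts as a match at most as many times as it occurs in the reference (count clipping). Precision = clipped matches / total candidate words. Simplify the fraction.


Reference word counts: {'far': 1, 'fish': 2, 'forest': 1, 'loud': 1, 'phone': 3, 'strange': 2}
Checking each candidate word (with clipping):
  'far' -> in reference (ref count 1, used 1/1) -> match (matches: 1)
  'forest' -> in reference (ref count 1, used 1/1) -> match (matches: 2)
  'forest' -> ref count 1 already used up (1/1) -> clipped, no match (matches: 2)
  'phone' -> in reference (ref count 3, used 1/3) -> match (matches: 3)
  'far' -> ref count 1 already used up (1/1) -> clipped, no match (matches: 3)
Clipped matches: 3, Candidate length: 5
Precision = 3/5

3/5


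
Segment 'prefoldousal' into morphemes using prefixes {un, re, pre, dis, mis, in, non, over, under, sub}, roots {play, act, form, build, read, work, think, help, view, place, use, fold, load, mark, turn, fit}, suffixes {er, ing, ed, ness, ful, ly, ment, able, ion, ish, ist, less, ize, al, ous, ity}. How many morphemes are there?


Segmenting 'prefoldousal' against the inventory:
  'pre' -> prefix (morpheme 1)
  'fold' -> root (morpheme 2)
  'ous' -> suffix (morpheme 3)
  'al' -> suffix (morpheme 4)
Total morphemes: 4

4


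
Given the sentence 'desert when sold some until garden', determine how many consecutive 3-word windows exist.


Word trigrams from [6] words:
  Trigram 1: (desert when sold)
  Trigram 2: (when sold some)
  Trigram 3: (sold some until)
  Trigram 4: (some until garden)
Total word trigrams: 6 - 2 = 4

4


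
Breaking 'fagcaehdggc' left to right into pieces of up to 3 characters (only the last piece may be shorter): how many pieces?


'fagcaehdggc' has 11 characters.
Chunking with max size 3:
  Chunk 1: 'fag' (positions 0-2)
  Chunk 2: 'cae' (positions 3-5)
  Chunk 3: 'hdg' (positions 6-8)
  Chunk 4: 'gc' (positions 9-10)
Total chunks: ceil(11 / 3) = 4

4


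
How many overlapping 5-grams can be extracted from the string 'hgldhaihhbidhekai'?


String 'hgldhaihhbidhekai' has length L = 17.
Number of overlapping n-grams = L - n + 1
Substituting: 17 - 5 + 1 = 13

13


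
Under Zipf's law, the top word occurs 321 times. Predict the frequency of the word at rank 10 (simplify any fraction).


Zipf's law: freq(rank) = f1 / rank
f1 = 321, rank = 10
freq = 321 / 10
GCD(321, 10) = 1
Simplified: 321/10

321/10


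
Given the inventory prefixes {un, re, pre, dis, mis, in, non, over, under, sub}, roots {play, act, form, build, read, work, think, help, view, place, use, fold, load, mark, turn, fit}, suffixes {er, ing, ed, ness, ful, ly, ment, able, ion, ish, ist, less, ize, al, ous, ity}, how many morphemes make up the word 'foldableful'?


Segmenting 'foldableful' against the inventory:
  'fold' -> root (morpheme 1)
  'able' -> suffix (morpheme 2)
  'ful' -> suffix (morpheme 3)
Total morphemes: 3

3


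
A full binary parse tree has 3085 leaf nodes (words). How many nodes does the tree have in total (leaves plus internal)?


Leaf nodes (terminals): 3085
Internal nodes = n - 1 = 3085 - 1 = 3084
Total = leaves + internal = 3085 + 3084 = 6169

6169


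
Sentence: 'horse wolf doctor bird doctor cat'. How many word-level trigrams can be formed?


Word trigrams from [6] words:
  Trigram 1: (horse wolf doctor)
  Trigram 2: (wolf doctor bird)
  Trigram 3: (doctor bird doctor)
  Trigram 4: (bird doctor cat)
Total word trigrams: 6 - 2 = 4

4


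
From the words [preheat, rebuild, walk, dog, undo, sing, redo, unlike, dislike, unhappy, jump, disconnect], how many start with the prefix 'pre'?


Checking each word for prefix 'pre':
  'preheat' -> YES, starts with 'pre' (count: 1)
  'rebuild' -> no (count: 1)
  'walk' -> no (count: 1)
  'dog' -> no (count: 1)
  'undo' -> no (count: 1)
  'sing' -> no (count: 1)
  'redo' -> no (count: 1)
  'unlike' -> no (count: 1)
  'dislike' -> no (count: 1)
  'unhappy' -> no (count: 1)
  'jump' -> no (count: 1)
  'disconnect' -> no (count: 1)
Total with prefix 'pre': 1

1


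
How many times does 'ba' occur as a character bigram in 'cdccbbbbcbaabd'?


Scanning 'cdccbbbbcbaabd' for bigram 'ba':
  Position 0: 'cd' -> no
  Position 1: 'dc' -> no
  Position 2: 'cc' -> no
  Position 3: 'cb' -> no
  Position 4: 'bb' -> no
  Position 5: 'bb' -> no
  Position 6: 'bb' -> no
  Position 7: 'bc' -> no
  Position 8: 'cb' -> no
  Position 9: 'ba' -> MATCH
  Position 10: 'aa' -> no
  Position 11: 'ab' -> no
  Position 12: 'bd' -> no
Total matches: 1

1


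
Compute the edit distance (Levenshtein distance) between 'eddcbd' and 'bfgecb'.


Building DP table for s1='eddcbd' (len 6) and s2='bfgecb' (len 6):
       b  f  g  e  c  b
    0  1  2  3  4  5  6
  e 1  1  2  3  3  4  5
  d 2  2  2  3  4  4  5
  d 3  3  3  3  4  5  5
  c 4  4  4  4  4  4  5
  b 5  4  5  5  5  5  4
  d 6  5  5  6  6  6  5
Edit distance = dp[6][6] = 5

5


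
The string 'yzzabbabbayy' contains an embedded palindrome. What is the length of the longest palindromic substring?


Scanning 'yzzabbabbayy' for palindromic substrings.
Substring at positions 3-9: 'abbabba'.
Check: reverse('abbabba') = 'abbabba' -> palindrome confirmed.
Neighbouring characters ('z' / 'y') break symmetry, so it cannot extend further.
No longer palindromic substring exists; longest length = 7

7


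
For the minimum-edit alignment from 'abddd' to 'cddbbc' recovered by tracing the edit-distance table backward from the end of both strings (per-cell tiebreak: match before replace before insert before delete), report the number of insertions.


Edit distance = 5. Backtracking from cell (5, 6) with preference match > replace > insert > delete,
then listing the resulting alignment 'abddd' -> 'cddbbc' left to right:
  Step 1: replace a->c
  Step 2: replace b->d
  Step 3: keep 'd'
  Step 4: insert 'b' [insertion #1]
  Step 5: replace d->b
  Step 6: replace d->c
Total insertions: 1

1


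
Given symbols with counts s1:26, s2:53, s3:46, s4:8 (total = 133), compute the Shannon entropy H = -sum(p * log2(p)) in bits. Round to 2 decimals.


Computing entropy H = -sum(p_i * log2(p_i)):
  s1: p = 26/133 = 0.1955, -p*log2(p) = 0.4603
  s2: p = 53/133 = 0.3985, -p*log2(p) = 0.5289
  s3: p = 46/133 = 0.3459, -p*log2(p) = 0.5298
  s4: p = 8/133 = 0.0602, -p*log2(p) = 0.2439
H = sum of terms = 1.7629
Rounded to 2 decimals: 1.76

1.76


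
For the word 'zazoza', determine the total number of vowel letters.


Scanning each character of 'zazoza':
  Position 1: 'z' -> consonant (running count: 0)
  Position 2: 'a' -> vowel (running count: 1)
  Position 3: 'z' -> consonant (running count: 1)
  Position 4: 'o' -> vowel (running count: 2)
  Position 5: 'z' -> consonant (running count: 2)
  Position 6: 'a' -> vowel (running count: 3)
Total vowels: 3

3


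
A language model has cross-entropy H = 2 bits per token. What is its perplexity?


Perplexity formula: PP = 2^H
H = 2
PP = 2^2
Steps: 2^1 = 2, 2^2 = 4
PP = 4

4


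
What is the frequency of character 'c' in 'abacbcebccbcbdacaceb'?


Scanning 'abacbcebccbcbdacaceb' for 'c':
  Position 3: 'c' -> MATCH (count: 1)
  Position 5: 'c' -> MATCH (count: 2)
  Position 8: 'c' -> MATCH (count: 3)
  Position 9: 'c' -> MATCH (count: 4)
  Position 11: 'c' -> MATCH (count: 5)
  Position 15: 'c' -> MATCH (count: 6)
  Position 17: 'c' -> MATCH (count: 7)
Total occurrences of 'c': 7

7


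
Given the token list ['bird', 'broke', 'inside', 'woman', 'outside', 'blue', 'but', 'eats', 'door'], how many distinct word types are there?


Listing all tokens and tracking unique types:
  Token 1: 'bird' -> NEW (unique so far: 1)
  Token 2: 'broke' -> NEW (unique so far: 2)
  Token 3: 'inside' -> NEW (unique so far: 3)
  Token 4: 'woman' -> NEW (unique so far: 4)
  Token 5: 'outside' -> NEW (unique so far: 5)
  Token 6: 'blue' -> NEW (unique so far: 6)
  Token 7: 'but' -> NEW (unique so far: 7)
  Token 8: 'eats' -> NEW (unique so far: 8)
  Token 9: 'door' -> NEW (unique so far: 9)
Unique types: ('bird', 'blue', 'broke', 'but', 'door', 'eats', 'inside', 'outside', 'woman')
Vocabulary size: 9

9


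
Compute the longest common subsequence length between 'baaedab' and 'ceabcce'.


DP table for LCS of 'baaedab' and 'ceabcce':
       c  e  a  b  c  c  e
    0  0  0  0  0  0  0  0
  b 0  0  0  0  1  1  1  1
  a 0  0  0  1  1  1  1  1
  a 0  0  0  1  1  1  1  1
  e 0  0  1  1  1  1  1  2
  d 0  0  1  1  1  1  1  2
  a 0  0  1  2  2  2  2  2
  b 0  0  1  2  3  3  3  3
LCS: 'eab'
LCS length = 3

3


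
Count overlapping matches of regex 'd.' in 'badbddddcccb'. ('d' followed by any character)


Pattern: d. means 'd' followed by any character.
Scanning 'badbddddcccb' position-by-position:
  Pos 0: window 'ba' -> no
  Pos 1: window 'ad' -> no
  Pos 2: window 'db' -> MATCH
  Pos 3: window 'bd' -> no
  Pos 4: window 'dd' -> MATCH
  Pos 5: window 'dd' -> MATCH
  Pos 6: window 'dd' -> MATCH
  Pos 7: window 'dc' -> MATCH
  Pos 8: window 'cc' -> no
  Pos 9: window 'cc' -> no
  Pos 10: window 'cb' -> no
  Pos 11: window 'b' -> no
Total matches: 5

5


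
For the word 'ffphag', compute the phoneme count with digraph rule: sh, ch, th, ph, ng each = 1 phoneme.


Parsing 'ffphag' greedily, digraphs first:
  'f' -> consonant phoneme (phonemes so far: 1)
  'f' -> consonant phoneme (phonemes so far: 2)
  'ph' -> digraph (1 consonant phoneme) (phonemes so far: 3)
  'a' -> vowel phoneme (phonemes so far: 4)
  'g' -> consonant phoneme (phonemes so far: 5)
Total phonemes: 5

5


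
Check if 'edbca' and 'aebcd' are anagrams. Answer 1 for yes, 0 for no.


Sort characters of 'edbca': 'abcde'
Sort characters of 'aebcd': 'abcde'
Sorted forms match -> they ARE anagrams
Result: 1

1


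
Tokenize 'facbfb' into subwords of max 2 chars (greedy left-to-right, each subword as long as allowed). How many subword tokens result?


'facbfb' has 6 characters.
Chunking with max size 2:
  Chunk 1: 'fa' (positions 0-1)
  Chunk 2: 'cb' (positions 2-3)
  Chunk 3: 'fb' (positions 4-5)
Total chunks: ceil(6 / 2) = 3

3


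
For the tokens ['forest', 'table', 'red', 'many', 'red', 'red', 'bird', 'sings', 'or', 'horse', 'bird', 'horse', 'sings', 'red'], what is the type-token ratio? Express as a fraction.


Tokens: 14
Unique types: ('bird', 'forest', 'horse', 'many', 'or', 'red', 'sings', 'table') = 8
TTR = 8/14
Simplify: divide both by 2 -> 4/7
TTR = 4/7

4/7


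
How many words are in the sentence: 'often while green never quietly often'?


Counting words by splitting on spaces:
  Word 1: 'often'
  Word 2: 'while'
  Word 3: 'green'
  Word 4: 'never'
  Word 5: 'quietly'
  Word 6: 'often'
Total words: 6

6


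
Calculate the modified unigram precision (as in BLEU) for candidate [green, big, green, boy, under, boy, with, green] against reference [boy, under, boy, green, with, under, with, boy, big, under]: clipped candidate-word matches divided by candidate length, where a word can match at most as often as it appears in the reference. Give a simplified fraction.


Reference word counts: {'big': 1, 'boy': 3, 'green': 1, 'under': 3, 'with': 2}
Checking each candidate word (with clipping):
  'green' -> in reference (ref count 1, used 1/1) -> match (matches: 1)
  'big' -> in reference (ref count 1, used 1/1) -> match (matches: 2)
  'green' -> ref count 1 already used up (1/1) -> clipped, no match (matches: 2)
  'boy' -> in reference (ref count 3, used 1/3) -> match (matches: 3)
  'under' -> in reference (ref count 3, used 1/3) -> match (matches: 4)
  'boy' -> in reference (ref count 3, used 2/3) -> match (matches: 5)
  'with' -> in reference (ref count 2, used 1/2) -> match (matches: 6)
  'green' -> ref count 1 already used up (1/1) -> clipped, no match (matches: 6)
Clipped matches: 6, Candidate length: 8
Precision = 6/8 = 3/4

3/4


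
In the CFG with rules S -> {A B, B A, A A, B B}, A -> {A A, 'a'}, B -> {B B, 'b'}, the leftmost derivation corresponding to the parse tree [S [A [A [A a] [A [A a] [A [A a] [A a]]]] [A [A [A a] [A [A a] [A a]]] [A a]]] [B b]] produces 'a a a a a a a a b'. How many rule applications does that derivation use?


Every bracketed nonterminal node [X ...] in the tree is produced by exactly one rule application.
Reading the tree off as a leftmost derivation:
  Step 1: S  =>  A B   (applied S -> A B)
  Step 2: A B  =>  A A B   (applied A -> A A)
  Step 3: A A B  =>  A A A B   (applied A -> A A)
  Step 4: A A A B  =>  a A A B   (applied A -> a)
  Step 5: a A A B  =>  a A A A B   (applied A -> A A)
  Step 6: a A A A B  =>  a a A A B   (applied A -> a)
  Step 7: a a A A B  =>  a a A A A B   (applied A -> A A)
  Step 8: a a A A A B  =>  a a a A A B   (applied A -> a)
  Step 9: a a a A A B  =>  a a a a A B   (applied A -> a)
  Step 10: a a a a A B  =>  a a a a A A B   (applied A -> A A)
  Step 11: a a a a A A B  =>  a a a a A A A B   (applied A -> A A)
  Step 12: a a a a A A A B  =>  a a a a a A A B   (applied A -> a)
  Step 13: a a a a a A A B  =>  a a a a a A A A B   (applied A -> A A)
  Step 14: a a a a a A A A B  =>  a a a a a a A A B   (applied A -> a)
  Step 15: a a a a a a A A B  =>  a a a a a a a A B   (applied A -> a)
  Step 16: a a a a a a a A B  =>  a a a a a a a a B   (applied A -> a)
  Step 17: a a a a a a a a B  =>  a a a a a a a a b   (applied B -> b)
Final yield: a a a a a a a a b
Total rewrite steps: 17

17


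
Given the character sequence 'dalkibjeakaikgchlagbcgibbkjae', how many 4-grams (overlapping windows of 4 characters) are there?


String 'dalkibjeakaikgchlagbcgibbkjae' has length L = 29.
Number of overlapping n-grams = L - n + 1
Substituting: 29 - 4 + 1 = 26

26


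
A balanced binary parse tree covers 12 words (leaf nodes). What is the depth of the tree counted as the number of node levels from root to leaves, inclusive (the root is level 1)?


In a balanced binary tree with n leaves the deepest leaf is ceil(log2(n)) edges below the root,
so counting node levels inclusive of root and leaves gives ceil(log2(n)) + 1 levels.
log2(12) = 3.5850
ceil(3.5850) = 4
levels = 4 + 1 = 5

5


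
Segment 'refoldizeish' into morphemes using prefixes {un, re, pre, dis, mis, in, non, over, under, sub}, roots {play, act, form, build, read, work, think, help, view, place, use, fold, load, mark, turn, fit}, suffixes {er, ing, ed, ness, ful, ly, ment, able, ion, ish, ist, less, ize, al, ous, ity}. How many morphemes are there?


Segmenting 'refoldizeish' against the inventory:
  're' -> prefix (morpheme 1)
  'fold' -> root (morpheme 2)
  'ize' -> suffix (morpheme 3)
  'ish' -> suffix (morpheme 4)
Total morphemes: 4

4


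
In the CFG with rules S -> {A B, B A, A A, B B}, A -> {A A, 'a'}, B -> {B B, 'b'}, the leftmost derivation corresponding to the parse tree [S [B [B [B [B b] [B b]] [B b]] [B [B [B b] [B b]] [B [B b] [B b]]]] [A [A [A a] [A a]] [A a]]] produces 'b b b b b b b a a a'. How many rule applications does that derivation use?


Every bracketed nonterminal node [X ...] in the tree is produced by exactly one rule application.
Reading the tree off as a leftmost derivation:
  Step 1: S  =>  B A   (applied S -> B A)
  Step 2: B A  =>  B B A   (applied B -> B B)
  Step 3: B B A  =>  B B B A   (applied B -> B B)
  Step 4: B B B A  =>  B B B B A   (applied B -> B B)
  Step 5: B B B B A  =>  b B B B A   (applied B -> b)
  Step 6: b B B B A  =>  b b B B A   (applied B -> b)
  Step 7: b b B B A  =>  b b b B A   (applied B -> b)
  Step 8: b b b B A  =>  b b b B B A   (applied B -> B B)
  Step 9: b b b B B A  =>  b b b B B B A   (applied B -> B B)
  Step 10: b b b B B B A  =>  b b b b B B A   (applied B -> b)
  Step 11: b b b b B B A  =>  b b b b b B A   (applied B -> b)
  Step 12: b b b b b B A  =>  b b b b b B B A   (applied B -> B B)
  Step 13: b b b b b B B A  =>  b b b b b b B A   (applied B -> b)
  Step 14: b b b b b b B A  =>  b b b b b b b A   (applied B -> b)
  Step 15: b b b b b b b A  =>  b b b b b b b A A   (applied A -> A A)
  Step 16: b b b b b b b A A  =>  b b b b b b b A A A   (applied A -> A A)
  Step 17: b b b b b b b A A A  =>  b b b b b b b a A A   (applied A -> a)
  Step 18: b b b b b b b a A A  =>  b b b b b b b a a A   (applied A -> a)
  Step 19: b b b b b b b a a A  =>  b b b b b b b a a a   (applied A -> a)
Final yield: b b b b b b b a a a
Total rewrite steps: 19

19


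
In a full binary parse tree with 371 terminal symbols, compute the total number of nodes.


Leaf nodes (terminals): 371
Internal nodes = n - 1 = 371 - 1 = 370
Total = leaves + internal = 371 + 370 = 741

741


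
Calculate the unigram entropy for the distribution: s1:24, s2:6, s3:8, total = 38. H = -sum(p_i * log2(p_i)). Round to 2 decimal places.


Computing entropy H = -sum(p_i * log2(p_i)):
  s1: p = 24/38 = 0.6316, -p*log2(p) = 0.4187
  s2: p = 6/38 = 0.1579, -p*log2(p) = 0.4205
  s3: p = 8/38 = 0.2105, -p*log2(p) = 0.4732
H = sum of terms = 1.3124
Rounded to 2 decimals: 1.31

1.31


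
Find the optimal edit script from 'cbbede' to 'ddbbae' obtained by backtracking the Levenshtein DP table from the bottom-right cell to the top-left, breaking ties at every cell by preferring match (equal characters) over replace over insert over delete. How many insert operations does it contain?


Edit distance = 4. Backtracking from cell (6, 6) with preference match > replace > insert > delete,
then listing the resulting alignment 'cbbede' -> 'ddbbae' left to right:
  Step 1: replace c->d
  Step 2: replace b->d
  Step 3: keep 'b'
  Step 4: replace e->b
  Step 5: replace d->a
  Step 6: keep 'e'
Total insertions: 0

0
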